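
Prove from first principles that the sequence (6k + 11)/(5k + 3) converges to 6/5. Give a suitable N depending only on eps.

N = (37/25)/eps

Let eps > 0 be given. For k ≥ 1, |(6k + 11)/(5k + 3) − (6/5)| = |37|/(5(5k + 3)) = 37/(5(5k + 3)).
Since 5k + 3 ≥ 5k for k ≥ 1, this is ≤ 37/(5·5k) = (37/25)/k.
So |(6k + 11)/(5k + 3) − (6/5)| < eps whenever k > (37/25)/eps.
Take N = (37/25)/eps. If k > N then |(6k + 11)/(5k + 3) − (6/5)| ≤ (37/25)/k < eps.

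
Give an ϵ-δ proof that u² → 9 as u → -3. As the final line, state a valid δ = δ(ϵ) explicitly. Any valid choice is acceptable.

Let ϵ > 0. We seek δ > 0 with 0 < |u + 3| < δ ⇒ |u² − 9| < ϵ.
Factor: u² − 9 = (u + 3)(u - 3), so |u² − 9| = |u + 3|·|u - 3|.
Restrict δ ≤ 1. Then |u + 3| < 1 gives |u| < 4, so by the triangle inequality |u - 3| ≤ 4 + 3 = 7.
Hence |u² − 9| ≤ 7|u + 3|, which is < ϵ once |u + 3| < ϵ/7.
Take δ = min(1, ϵ/7). If 0 < |u + 3| < δ then both bounds hold and |u² − 9| ≤ 7|u + 3| < 7·(ϵ/7) = ϵ.

δ = min(1, ϵ/7)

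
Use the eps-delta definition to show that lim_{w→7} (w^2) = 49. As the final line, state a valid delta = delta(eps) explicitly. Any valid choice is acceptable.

delta = min(1, eps/15)

Fix eps > 0. We seek delta > 0 with 0 < |w − 7| < delta ⇒ |w^2 − 49| < eps.
Factor: w^2 − 49 = (w − 7)(w + 7), so |w^2 − 49| = |w − 7|·|w + 7|.
Impose delta ≤ 1 so that |w| < 8; then |w + 7| ≤ 15.
Hence |w^2 − 49| ≤ 15|w − 7|, which is < eps once |w − 7| < eps/15.
Take delta = min(1, eps/15). If 0 < |w − 7| < delta then both bounds hold and |w^2 − 49| ≤ 15|w − 7| < 15·(eps/15) = eps.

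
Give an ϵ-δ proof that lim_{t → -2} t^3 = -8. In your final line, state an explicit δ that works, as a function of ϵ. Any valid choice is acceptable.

δ = min(2, ϵ/28)

Suppose ϵ > 0. We seek δ > 0 with 0 < |t + 2| < δ ⇒ |t^3 + 8| < ϵ.
Factor: t^3 + 8 = (t + 2)(t^2 - 2t + 4), so |t^3 + 8| = |t + 2|·|t^2 - 2t + 4|.
Restrict δ ≤ 2. Then |t + 2| < 2 gives |t| < 4, so by the triangle inequality |t^2 - 2t + 4| ≤ 4^2 + 2·4 + 4 = 28.
Hence |t^3 + 8| ≤ 28|t + 2|, which is < ϵ once |t + 2| < ϵ/28.
Take δ = min(2, ϵ/28). If 0 < |t + 2| < δ then both bounds hold and |t^3 + 8| ≤ 28|t + 2| < 28·(ϵ/28) = ϵ.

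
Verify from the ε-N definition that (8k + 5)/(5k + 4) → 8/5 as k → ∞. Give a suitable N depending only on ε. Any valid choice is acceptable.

N = (7/25)/ε

Let ε > 0. For k ≥ 1, |(8k + 5)/(5k + 4) − (8/5)| = |-7|/(5(5k + 4)) = 7/(5(5k + 4)).
Since 5k + 4 ≥ 5k for k ≥ 1, this is ≤ 7/(5·5k) = (7/25)/k.
So |(8k + 5)/(5k + 4) − (8/5)| < ε whenever k > (7/25)/ε.
Take N = (7/25)/ε. If k > N then |(8k + 5)/(5k + 4) − (8/5)| ≤ (7/25)/k < ε.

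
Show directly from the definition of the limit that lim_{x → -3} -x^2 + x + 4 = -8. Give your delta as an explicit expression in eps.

delta = min(1, eps/8)

Suppose eps > 0. We want delta > 0 such that 0 < |x + 3| < delta implies |(-x^2 + x + 4) + 8| < eps.
(-x^2 + x + 4) + 8 = -x^2 + x + 12 = (x + 3)(-x + 4).
So |(-x^2 + x + 4) + 8| = |x + 3|·|-x + 4|.
Require delta ≤ 1. Then |x + 3| < 1 gives |x| < 4, and by the triangle inequality |-x + 4| ≤ 4 + 4 = 8.
Hence |(-x^2 + x + 4) + 8| ≤ 8|x + 3| < eps provided |x + 3| < eps/8.
Choosing delta = min(1, eps/8) ensures both conditions, hence |(-x^2 + x + 4) + 8| < eps.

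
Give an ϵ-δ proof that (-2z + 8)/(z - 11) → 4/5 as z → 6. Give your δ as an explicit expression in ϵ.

Suppose ϵ > 0. We want δ > 0 with 0 < |z − 6| < δ ⇒ |(-2z + 8)/(z - 11) − (4/5)| < ϵ.
Combining over a common denominator, (-2z + 8)/(z - 11) − (4/5) = [(-2z + 8)·(-5) − (-4)·(z - 11)] / [(-5)·(z - 11)] = 14(z − 6) / ((-5)(z - 11)).
So |(-2z + 8)/(z - 11) − (4/5)| = 14|z − 6| / (5·|z − 11|).
Restrict δ ≤ 5/2. Then |z − 6| < 5/2 gives |z − 11| = |(z − 6) + (-5)| ≥ 5 − 5/2 = 5/2.
Hence |(-2z + 8)/(z - 11) − (4/5)| < 14|z − 6|/(5·(5/2)) = (28/25)|z − 6|, which is < ϵ once |z − 6| < (25/28)ϵ.
Take δ = min(5/2, (25/28)ϵ). Then 0 < |z − 6| < δ forces both bounds, so |(-2z + 8)/(z - 11) − (4/5)| < ϵ.

δ = min(5/2, (25/28)ϵ)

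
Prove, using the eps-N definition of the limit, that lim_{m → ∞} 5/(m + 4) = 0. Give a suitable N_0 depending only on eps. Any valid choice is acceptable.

N_0 = 5/eps

Suppose eps > 0. For m ≥ 1, |5/(m + 4) − 0| = 5/(m + 4) ≤ 5/m.
We need 5/m < eps, i.e. m > 5/eps.
Take N_0 = 5/eps. If m > N_0 then |5/(m + 4)| ≤ 5/m < eps.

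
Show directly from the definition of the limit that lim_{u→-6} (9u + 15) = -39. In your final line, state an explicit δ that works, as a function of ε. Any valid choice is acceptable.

Suppose ε > 0. We need δ > 0 so that 0 < |u + 6| < δ implies |(9u + 15) + 39| < ε.
|(9u + 15) + 39| = |9u + 54| = 9|u + 6|.
So 9|u + 6| < ε exactly when |u + 6| < ε/9.
Choosing δ = ε/9 gives |(9u + 15) + 39| = 9|u + 6| < ε whenever |u + 6| < δ.

δ = ε/9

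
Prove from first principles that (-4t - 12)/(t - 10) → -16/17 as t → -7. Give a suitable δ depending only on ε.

δ = min(17/2, (289/104)ε)

Fix ε > 0. We want δ > 0 with 0 < |t + 7| < δ ⇒ |(-4t - 12)/(t - 10) + 16/17| < ε.
Combining over a common denominator, (-4t - 12)/(t - 10) + 16/17 = [(-4t - 12)·(-17) − 16·(t - 10)] / [(-17)·(t - 10)] = 52(t + 7) / ((-17)(t - 10)).
So |(-4t - 12)/(t - 10) + 16/17| = 52|t + 7| / (17·|t − 10|).
Restrict δ ≤ 17/2. Then |t + 7| < 17/2 gives |t − 10| = |(t + 7) + (-17)| ≥ 17 − 17/2 = 17/2.
Hence |(-4t - 12)/(t - 10) + 16/17| < 52|t + 7|/(17·(17/2)) = (104/289)|t + 7|, which is < ε once |t + 7| < (289/104)ε.
Take δ = min(17/2, (289/104)ε). Then 0 < |t + 7| < δ forces both bounds, so |(-4t - 12)/(t - 10) + 16/17| < ε.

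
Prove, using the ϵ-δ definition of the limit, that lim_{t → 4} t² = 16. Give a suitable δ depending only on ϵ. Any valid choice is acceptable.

Let ϵ > 0 be given. We seek δ > 0 with 0 < |t − 4| < δ ⇒ |t² − 16| < ϵ.
Factor: t² − 16 = (t − 4)(t + 4), so |t² − 16| = |t − 4|·|t + 4|.
Restrict δ ≤ 1. Then |t − 4| < 1 gives |t| < 5, so by the triangle inequality |t + 4| ≤ 5 + 4 = 9.
Hence |t² − 16| ≤ 9|t − 4|, which is < ϵ once |t − 4| < ϵ/9.
Take δ = min(1, ϵ/9). If 0 < |t − 4| < δ then both bounds hold and |t² − 16| ≤ 9|t − 4| < 9·(ϵ/9) = ϵ.

δ = min(1, ϵ/9)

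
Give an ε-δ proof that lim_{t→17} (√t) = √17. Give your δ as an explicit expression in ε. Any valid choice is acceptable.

Suppose ε > 0. We want δ > 0 such that 0 < |t − 17| < δ implies |√t − √17| < ε.
Multiplying by the conjugate, |√t − √17| = |t − 17|/(√t + √17).
Restrict δ ≤ 17 so that |t − 17| < 17 forces t > 0, and then √t + √17 > √17.
Hence |√t − √17| < |t − 17|/√17, which is < ε once |t − 17| < √17·ε.
Take δ = min(17, √17·ε). If 0 < |t − 17| < δ then t > 0 and |√t − √17| < |t − 17|/√17 < ε.

δ = min(17, √17·ε)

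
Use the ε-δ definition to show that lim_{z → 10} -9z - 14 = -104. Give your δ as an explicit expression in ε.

Let ε > 0 be given. We need δ > 0 so that 0 < |z − 10| < δ implies |(-9z - 14) + 104| < ε.
|(-9z - 14) + 104| = |-9z + 90| = 9|z − 10|.
Thus it suffices that |z − 10| < ε/9.
Take δ = ε/9. If 0 < |z − 10| < δ then |(-9z - 14) + 104| = 9|z − 10| < 9·(ε/9) = ε.

δ = ε/9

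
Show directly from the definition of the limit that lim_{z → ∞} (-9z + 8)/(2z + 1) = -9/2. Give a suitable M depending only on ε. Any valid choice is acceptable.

Let ε > 0 be given. We seek M > 0 such that z > M implies |(-9z + 8)/(2z + 1) + 9/2| < ε.
(-9z + 8)/(2z + 1) + 9/2 = (2(-9z + 8) − (-9)(2z + 1)) / (2(2z + 1)) = 25/(2(2z + 1)).
For z > 0 we have 2z + 1 > 2z, so |(-9z + 8)/(2z + 1) + 9/2| = 25/(2(2z + 1)) < 25/(2·2z) = (25/4)/z.
Thus |(-9z + 8)/(2z + 1) + 9/2| < ε whenever z > (25/4)/ε.
Take M = (25/4)/ε. If z > M then |(-9z + 8)/(2z + 1) + 9/2| < (25/4)/z < ε.

M = (25/4)/ε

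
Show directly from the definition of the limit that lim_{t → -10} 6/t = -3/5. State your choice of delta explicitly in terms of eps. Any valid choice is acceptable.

delta = min(5, (25/3)eps)

Let eps > 0 be given. We seek delta > 0 such that 0 < |t + 10| < delta implies |6/t + 3/5| < eps.
|6/t + 3/5| = 6·|-10 − t|/(10·|t|) = 6|t + 10|/(10|t|).
Require delta ≤ 5 so that |t| > 10 − 5 = 5, hence 10|t| > 50.
Then |6/t + 3/5| < 6|t + 10|/50, which is < eps when |t + 10| < (25/3)eps.
Take delta = min(5, (25/3)eps). Then 0 < |t + 10| < delta gives both |t + 10| < 5 and |t + 10| < (25/3)eps, so |6/t + 3/5| < eps.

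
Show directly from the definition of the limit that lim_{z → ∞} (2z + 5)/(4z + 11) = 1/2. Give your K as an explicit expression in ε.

K = (1/8)/ε

Let ε > 0 be given. We seek K > 0 such that z > K implies |(2z + 5)/(4z + 11) − (1/2)| < ε.
(2z + 5)/(4z + 11) − (1/2) = (4(2z + 5) − 2(4z + 11)) / (4(4z + 11)) = -2/(4(4z + 11)).
For z > 0 we have 4z + 11 > 4z, so |(2z + 5)/(4z + 11) − (1/2)| = 2/(4(4z + 11)) < 2/(4·4z) = (1/8)/z.
Thus |(2z + 5)/(4z + 11) − (1/2)| < ε whenever z > (1/8)/ε.
Take K = (1/8)/ε. If z > K then |(2z + 5)/(4z + 11) − (1/2)| < (1/8)/z < ε.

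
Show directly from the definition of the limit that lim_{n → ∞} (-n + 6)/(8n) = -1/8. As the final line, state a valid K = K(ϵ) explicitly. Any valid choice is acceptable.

Let ϵ > 0 be given. For n ≥ 1, |(-n + 6)/(8n) + 1/8| = |48|/(8(8n)) = 48/(8(8n)).
Since 8n ≥ 8n for n ≥ 1, this is ≤ 48/(8·8n) = (3/4)/n.
So |(-n + 6)/(8n) + 1/8| < ϵ whenever n > (3/4)/ϵ.
Take K = (3/4)/ϵ. If n > K then |(-n + 6)/(8n) + 1/8| ≤ (3/4)/n < ϵ.

K = (3/4)/ϵ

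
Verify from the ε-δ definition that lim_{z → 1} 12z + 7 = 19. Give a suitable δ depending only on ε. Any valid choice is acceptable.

δ = ε/12

Suppose ε > 0. We need δ > 0 so that 0 < |z − 1| < δ implies |(12z + 7) − 19| < ε.
Since (12z + 7) − 19 = 12(z − 1), we have |(12z + 7) − 19| = 12|z − 1|.
So 12|z − 1| < ε exactly when |z − 1| < ε/12.
Take δ = ε/12. If 0 < |z − 1| < δ then |(12z + 7) − 19| = 12|z − 1| < 12·(ε/12) = ε.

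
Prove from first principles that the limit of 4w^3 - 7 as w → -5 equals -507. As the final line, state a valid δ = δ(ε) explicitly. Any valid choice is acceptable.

δ = min(1, ε/364)

Fix ε > 0. We want δ > 0 such that 0 < |w + 5| < δ implies |(4w^3 - 7) + 507| < ε.
(4w^3 - 7) + 507 = 4w^3 + 500 = (w + 5)(4w^2 - 20w + 100).
So |(4w^3 - 7) + 507| = |w + 5|·|4w^2 - 20w + 100|.
Require δ ≤ 1. Then |w + 5| < 1 gives |w| < 6, and by the triangle inequality |4w^2 - 20w + 100| ≤ 4·6^2 + 20·6 + 100 = 364.
Hence |(4w^3 - 7) + 507| ≤ 364|w + 5| < ε provided |w + 5| < ε/364.
Take δ = min(1, ε/364). Then 0 < |w + 5| < δ gives both |w + 5| < 1 and |w + 5| < ε/364, so |(4w^3 - 7) + 507| < ε.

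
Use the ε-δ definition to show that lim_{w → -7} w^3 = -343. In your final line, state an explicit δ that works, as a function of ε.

δ = min(2, ε/193)

Fix ε > 0. We seek δ > 0 with 0 < |w + 7| < δ ⇒ |w^3 + 343| < ε.
Factor: w^3 + 343 = (w + 7)(w^2 - 7w + 49), so |w^3 + 343| = |w + 7|·|w^2 - 7w + 49|.
Impose δ ≤ 2 so that |w| < 9; then |w^2 - 7w + 49| ≤ 193.
Hence |w^3 + 343| ≤ 193|w + 7|, which is < ε once |w + 7| < ε/193.
Take δ = min(2, ε/193). If 0 < |w + 7| < δ then both bounds hold and |w^3 + 343| ≤ 193|w + 7| < 193·(ε/193) = ε.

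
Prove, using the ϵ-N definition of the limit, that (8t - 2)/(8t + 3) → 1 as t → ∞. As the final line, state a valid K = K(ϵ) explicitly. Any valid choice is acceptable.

K = (5/8)/ϵ

Suppose ϵ > 0. We seek K > 0 such that t > K implies |(8t - 2)/(8t + 3) − 1| < ϵ.
(8t - 2)/(8t + 3) − 1 = (8(8t - 2) − 8(8t + 3)) / (8(8t + 3)) = -40/(8(8t + 3)).
For t > 0 we have 8t + 3 > 8t, so |(8t - 2)/(8t + 3) − 1| = 40/(8(8t + 3)) < 40/(8·8t) = (5/8)/t.
Thus |(8t - 2)/(8t + 3) − 1| < ϵ whenever t > (5/8)/ϵ.
Take K = (5/8)/ϵ. If t > K then |(8t - 2)/(8t + 3) − 1| < (5/8)/t < ϵ.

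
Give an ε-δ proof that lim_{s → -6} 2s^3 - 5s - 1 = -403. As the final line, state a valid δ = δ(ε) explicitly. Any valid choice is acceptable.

Fix ε > 0. We want δ > 0 such that 0 < |s + 6| < δ implies |(2s^3 - 5s - 1) + 403| < ε.
(2s^3 - 5s - 1) + 403 = 2s^3 - 5s + 402 = (s + 6)(2s^2 - 12s + 67).
So |(2s^3 - 5s - 1) + 403| = |s + 6|·|2s^2 - 12s + 67|.
Require δ ≤ 2. Then |s + 6| < 2 gives |s| < 8, and by the triangle inequality |2s^2 - 12s + 67| ≤ 2·8^2 + 12·8 + 67 = 291.
Hence |(2s^3 - 5s - 1) + 403| ≤ 291|s + 6| < ε provided |s + 6| < ε/291.
Take δ = min(2, ε/291). Then 0 < |s + 6| < δ gives both |s + 6| < 2 and |s + 6| < ε/291, so |(2s^3 - 5s - 1) + 403| < ε.

δ = min(2, ε/291)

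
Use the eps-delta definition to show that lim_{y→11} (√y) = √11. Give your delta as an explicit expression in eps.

Suppose eps > 0. We want delta > 0 such that 0 < |y − 11| < delta implies |√y − √11| < eps.
Rationalise: √y − √11 = (y − 11)/(√y + √11), so |√y − √11| = |y − 11|/(√y + √11).
Restrict delta ≤ 11 so that |y − 11| < 11 forces y > 0, and then √y + √11 > √11.
Hence |√y − √11| < |y − 11|/√11, which is < eps once |y − 11| < √11·eps.
Take delta = min(11, √11·eps). If 0 < |y − 11| < delta then y > 0 and |√y − √11| < |y − 11|/√11 < eps.

delta = min(11, √11·eps)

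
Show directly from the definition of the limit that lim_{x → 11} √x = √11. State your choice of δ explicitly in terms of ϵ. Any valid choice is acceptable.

δ = min(11, √11·ϵ)

Suppose ϵ > 0. We want δ > 0 such that 0 < |x − 11| < δ implies |√x − √11| < ϵ.
Multiplying by the conjugate, |√x − √11| = |x − 11|/(√x + √11).
Restrict δ ≤ 11 so that |x − 11| < 11 forces x > 0, and then √x + √11 > √11.
Hence |√x − √11| < |x − 11|/√11, which is < ϵ once |x − 11| < √11·ϵ.
Take δ = min(11, √11·ϵ). If 0 < |x − 11| < δ then x > 0 and |√x − √11| < |x − 11|/√11 < ϵ.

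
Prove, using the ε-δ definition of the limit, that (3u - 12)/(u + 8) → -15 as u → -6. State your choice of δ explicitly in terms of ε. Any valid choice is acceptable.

Fix ε > 0. We want δ > 0 with 0 < |u + 6| < δ ⇒ |(3u - 12)/(u + 8) + 15| < ε.
Combining over a common denominator, (3u - 12)/(u + 8) + 15 = [(3u - 12)·2 − (-30)·(u + 8)] / [2·(u + 8)] = 36(u + 6) / (2(u + 8)).
So |(3u - 12)/(u + 8) + 15| = 36|u + 6| / (2·|u + 8|).
Restrict δ ≤ 1. Then |u + 6| < 1 gives |u + 8| = |(u + 6) + 2| ≥ 2 − 1 = 1.
Hence |(3u - 12)/(u + 8) + 15| < 36|u + 6|/(2·1) = 18|u + 6|, which is < ε once |u + 6| < (1/18)ε.
Take δ = min(1, (1/18)ε). Then 0 < |u + 6| < δ forces both bounds, so |(3u - 12)/(u + 8) + 15| < ε.

δ = min(1, (1/18)ε)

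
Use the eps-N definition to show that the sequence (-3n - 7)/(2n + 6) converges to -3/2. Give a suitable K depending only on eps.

Fix eps > 0. For n ≥ 1, |(-3n - 7)/(2n + 6) + 3/2| = |4|/(2(2n + 6)) = 4/(2(2n + 6)).
Since 2n + 6 ≥ 2n for n ≥ 1, this is ≤ 4/(2·2n) = 1/n.
So |(-3n - 7)/(2n + 6) + 3/2| < eps whenever n > 1/eps.
Take K = 1/eps. If n > K then |(-3n - 7)/(2n + 6) + 3/2| ≤ 1/n < eps.

K = 1/eps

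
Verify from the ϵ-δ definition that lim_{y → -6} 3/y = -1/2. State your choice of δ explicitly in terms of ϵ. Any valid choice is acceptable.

δ = min(3, 6ϵ)

Suppose ϵ > 0. We seek δ > 0 such that 0 < |y + 6| < δ implies |3/y + 1/2| < ϵ.
|3/y + 1/2| = 3·|-6 − y|/(6·|y|) = 3|y + 6|/(6|y|).
Require δ ≤ 3 so that |y| > 6 − 3 = 3, hence 6|y| > 18.
Then |3/y + 1/2| < 3|y + 6|/18, which is < ϵ when |y + 6| < 6ϵ.
Take δ = min(3, 6ϵ). Then 0 < |y + 6| < δ gives both |y + 6| < 3 and |y + 6| < 6ϵ, so |3/y + 1/2| < ϵ.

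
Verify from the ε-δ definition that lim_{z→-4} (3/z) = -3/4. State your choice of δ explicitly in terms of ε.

Suppose ε > 0. We seek δ > 0 such that 0 < |z + 4| < δ implies |3/z + 3/4| < ε.
|3/z + 3/4| = 3·|-4 − z|/(4·|z|) = 3|z + 4|/(4|z|).
Require δ ≤ 2 so that |z| > 4 − 2 = 2, hence 4|z| > 8.
Then |3/z + 3/4| < 3|z + 4|/8, which is < ε when |z + 4| < (8/3)ε.
Take δ = min(2, (8/3)ε). Then 0 < |z + 4| < δ gives both |z + 4| < 2 and |z + 4| < (8/3)ε, so |3/z + 3/4| < ε.

δ = min(2, (8/3)ε)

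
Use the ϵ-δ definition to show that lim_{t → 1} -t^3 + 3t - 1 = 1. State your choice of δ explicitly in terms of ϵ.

Let ϵ > 0 be given. We want δ > 0 such that 0 < |t − 1| < δ implies |(-t^3 + 3t - 1) − 1| < ϵ.
(-t^3 + 3t - 1) − 1 = -t^3 + 3t - 2 = (t − 1)(-t^2 - t + 2).
So |(-t^3 + 3t - 1) − 1| = |t − 1|·|-t^2 - t + 2|.
Assume first that |t − 1| < 1, so |t| < 2. Then |-t^2 - t + 2| ≤ 2^2 + 2 + 2 = 8.
Hence |(-t^3 + 3t - 1) − 1| ≤ 8|t − 1| < ϵ provided |t − 1| < ϵ/8.
Choosing δ = min(1, ϵ/8) ensures both conditions, hence |(-t^3 + 3t - 1) − 1| < ϵ.

δ = min(1, ϵ/8)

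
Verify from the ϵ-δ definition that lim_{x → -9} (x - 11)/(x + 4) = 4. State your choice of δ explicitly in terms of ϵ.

δ = min(5/2, (5/6)ϵ)

Suppose ϵ > 0. We want δ > 0 with 0 < |x + 9| < δ ⇒ |(x - 11)/(x + 4) − 4| < ϵ.
Combining over a common denominator, (x - 11)/(x + 4) − 4 = [(x - 11)·(-5) − (-20)·(x + 4)] / [(-5)·(x + 4)] = 15(x + 9) / ((-5)(x + 4)).
So |(x - 11)/(x + 4) − 4| = 15|x + 9| / (5·|x + 4|).
Require δ ≤ 5/2, so |x + 4| ≥ |-5| − |x + 9| > 5 − 5/2 = 5/2.
Hence |(x - 11)/(x + 4) − 4| < 15|x + 9|/(5·(5/2)) = (6/5)|x + 9|, which is < ϵ once |x + 9| < (5/6)ϵ.
Take δ = min(5/2, (5/6)ϵ). Then 0 < |x + 9| < δ forces both bounds, so |(x - 11)/(x + 4) − 4| < ϵ.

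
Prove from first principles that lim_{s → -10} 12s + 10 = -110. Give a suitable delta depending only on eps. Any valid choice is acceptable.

delta = eps/12

Suppose eps > 0. We need delta > 0 so that 0 < |s + 10| < delta implies |(12s + 10) + 110| < eps.
|(12s + 10) + 110| = |12s + 120| = 12|s + 10|.
Thus it suffices that |s + 10| < eps/12.
Take delta = eps/12. If 0 < |s + 10| < delta then |(12s + 10) + 110| = 12|s + 10| < 12·(eps/12) = eps.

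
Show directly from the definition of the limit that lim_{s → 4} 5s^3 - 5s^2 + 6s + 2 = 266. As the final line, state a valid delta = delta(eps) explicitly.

Let eps > 0. We want delta > 0 such that 0 < |s − 4| < delta implies |(5s^3 - 5s^2 + 6s + 2) − 266| < eps.
(5s^3 - 5s^2 + 6s + 2) − 266 = 5s^3 - 5s^2 + 6s - 264 = (s − 4)(5s^2 + 15s + 66).
So |(5s^3 - 5s^2 + 6s + 2) − 266| = |s − 4|·|5s^2 + 15s + 66|.
Require delta ≤ 1. Then |s − 4| < 1 gives |s| < 5, and by the triangle inequality |5s^2 + 15s + 66| ≤ 5·5^2 + 15·5 + 66 = 266.
Hence |(5s^3 - 5s^2 + 6s + 2) − 266| ≤ 266|s − 4| < eps provided |s − 4| < eps/266.
Choosing delta = min(1, eps/266) ensures both conditions, hence |(5s^3 - 5s^2 + 6s + 2) − 266| < eps.

delta = min(1, eps/266)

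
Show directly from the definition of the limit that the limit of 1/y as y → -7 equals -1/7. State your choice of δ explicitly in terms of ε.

δ = min(7/2, (49/2)ε)

Let ε > 0. We seek δ > 0 such that 0 < |y + 7| < δ implies |1/y + 1/7| < ε.
|1/y + 1/7| = |-7 − y|/(7·|y|) = |y + 7|/(7|y|).
Restrict δ ≤ 7/2. Then |y + 7| < 7/2 gives |y| > 7/2, so 7|y| > 49/2.
Then |1/y + 1/7| < |y + 7|/(49/2), which is < ε when |y + 7| < (49/2)ε.
Take δ = min(7/2, (49/2)ε). Then 0 < |y + 7| < δ gives both |y + 7| < 7/2 and |y + 7| < (49/2)ε, so |1/y + 1/7| < ε.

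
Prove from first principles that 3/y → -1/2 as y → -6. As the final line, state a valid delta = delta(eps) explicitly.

Fix eps > 0. We seek delta > 0 such that 0 < |y + 6| < delta implies |3/y + 1/2| < eps.
|3/y + 1/2| = 3·|-6 − y|/(6·|y|) = 3|y + 6|/(6|y|).
Require delta ≤ 3 so that |y| > 6 − 3 = 3, hence 6|y| > 18.
Then |3/y + 1/2| < 3|y + 6|/18, which is < eps when |y + 6| < 6eps.
Take delta = min(3, 6eps). Then 0 < |y + 6| < delta gives both |y + 6| < 3 and |y + 6| < 6eps, so |3/y + 1/2| < eps.

delta = min(3, 6eps)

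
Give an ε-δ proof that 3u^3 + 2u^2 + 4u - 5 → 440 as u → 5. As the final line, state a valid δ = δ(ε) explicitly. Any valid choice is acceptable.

δ = min(1, ε/299)

Suppose ε > 0. We want δ > 0 such that 0 < |u − 5| < δ implies |(3u^3 + 2u^2 + 4u - 5) − 440| < ε.
(3u^3 + 2u^2 + 4u - 5) − 440 = 3u^3 + 2u^2 + 4u - 445 = (u − 5)(3u^2 + 17u + 89).
So |(3u^3 + 2u^2 + 4u - 5) − 440| = |u − 5|·|3u^2 + 17u + 89|.
Require δ ≤ 1. Then |u − 5| < 1 gives |u| < 6, and by the triangle inequality |3u^2 + 17u + 89| ≤ 3·6^2 + 17·6 + 89 = 299.
Hence |(3u^3 + 2u^2 + 4u - 5) − 440| ≤ 299|u − 5| < ε provided |u − 5| < ε/299.
Choosing δ = min(1, ε/299) ensures both conditions, hence |(3u^3 + 2u^2 + 4u - 5) − 440| < ε.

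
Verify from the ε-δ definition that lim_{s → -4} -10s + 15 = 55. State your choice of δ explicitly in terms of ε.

δ = ε/10

Suppose ε > 0. We need δ > 0 so that 0 < |s + 4| < δ implies |(-10s + 15) − 55| < ε.
Since (-10s + 15) − 55 = -10(s + 4), we have |(-10s + 15) − 55| = 10|s + 4|.
So 10|s + 4| < ε exactly when |s + 4| < ε/10.
Take δ = ε/10. If 0 < |s + 4| < δ then |(-10s + 15) − 55| = 10|s + 4| < 10·(ε/10) = ε.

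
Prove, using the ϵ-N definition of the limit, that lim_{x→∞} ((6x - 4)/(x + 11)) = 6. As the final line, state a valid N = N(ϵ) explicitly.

N = 70/ϵ

Let ϵ > 0. We seek N > 0 such that x > N implies |(6x - 4)/(x + 11) − 6| < ϵ.
(6x - 4)/(x + 11) − 6 = ((6x - 4) − 6(x + 11)) / ((x + 11)) = -70/((x + 11)).
For x > 0 we have x + 11 > x, so |(6x - 4)/(x + 11) − 6| = 70/((x + 11)) < 70/(x) = 70/x.
Thus |(6x - 4)/(x + 11) − 6| < ϵ whenever x > 70/ϵ.
Take N = 70/ϵ. If x > N then |(6x - 4)/(x + 11) − 6| < 70/x < ϵ.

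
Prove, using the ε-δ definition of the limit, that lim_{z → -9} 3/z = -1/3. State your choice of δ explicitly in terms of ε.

Let ε > 0 be given. We seek δ > 0 such that 0 < |z + 9| < δ implies |3/z + 1/3| < ε.
|3/z + 1/3| = 3·|-9 − z|/(9·|z|) = 3|z + 9|/(9|z|).
Require δ ≤ 9/2 so that |z| > 9 − 9/2 = 9/2, hence 9|z| > 81/2.
Then |3/z + 1/3| < 3|z + 9|/(81/2), which is < ε when |z + 9| < (27/2)ε.
Take δ = min(9/2, (27/2)ε). Then 0 < |z + 9| < δ gives both |z + 9| < 9/2 and |z + 9| < (27/2)ε, so |3/z + 1/3| < ε.

δ = min(9/2, (27/2)ε)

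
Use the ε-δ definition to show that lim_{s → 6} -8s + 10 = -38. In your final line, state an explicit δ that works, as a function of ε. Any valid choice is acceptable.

δ = ε/8

Fix ε > 0. We need δ > 0 so that 0 < |s − 6| < δ implies |(-8s + 10) + 38| < ε.
|(-8s + 10) + 38| = |-8s + 48| = 8|s − 6|.
So 8|s − 6| < ε exactly when |s − 6| < ε/8.
Take δ = ε/8. If 0 < |s − 6| < δ then |(-8s + 10) + 38| = 8|s − 6| < 8·(ε/8) = ε.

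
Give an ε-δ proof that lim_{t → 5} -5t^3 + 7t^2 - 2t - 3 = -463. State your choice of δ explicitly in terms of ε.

Let ε > 0 be given. We want δ > 0 such that 0 < |t − 5| < δ implies |(-5t^3 + 7t^2 - 2t - 3) + 463| < ε.
(-5t^3 + 7t^2 - 2t - 3) + 463 = -5t^3 + 7t^2 - 2t + 460 = (t − 5)(-5t^2 - 18t - 92).
So |(-5t^3 + 7t^2 - 2t - 3) + 463| = |t − 5|·|-5t^2 - 18t - 92|.
Require δ ≤ 1. Then |t − 5| < 1 gives |t| < 6, and by the triangle inequality |-5t^2 - 18t - 92| ≤ 5·6^2 + 18·6 + 92 = 380.
Hence |(-5t^3 + 7t^2 - 2t - 3) + 463| ≤ 380|t − 5| < ε provided |t − 5| < ε/380.
Choosing δ = min(1, ε/380) ensures both conditions, hence |(-5t^3 + 7t^2 - 2t - 3) + 463| < ε.

δ = min(1, ε/380)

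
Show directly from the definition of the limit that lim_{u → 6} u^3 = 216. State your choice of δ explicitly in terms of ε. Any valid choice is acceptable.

δ = min(2, ε/148)

Suppose ε > 0. We seek δ > 0 with 0 < |u − 6| < δ ⇒ |u^3 − 216| < ε.
Factor: u^3 − 216 = (u − 6)(u^2 + 6u + 36), so |u^3 − 216| = |u − 6|·|u^2 + 6u + 36|.
Impose δ ≤ 2 so that |u| < 8; then |u^2 + 6u + 36| ≤ 148.
Hence |u^3 − 216| ≤ 148|u − 6|, which is < ε once |u − 6| < ε/148.
Take δ = min(2, ε/148). If 0 < |u − 6| < δ then both bounds hold and |u^3 − 216| ≤ 148|u − 6| < 148·(ε/148) = ε.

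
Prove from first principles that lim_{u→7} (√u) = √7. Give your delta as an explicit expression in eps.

Fix eps > 0. We want delta > 0 such that 0 < |u − 7| < delta implies |√u − √7| < eps.
Rationalise: √u − √7 = (u − 7)/(√u + √7), so |√u − √7| = |u − 7|/(√u + √7).
Restrict delta ≤ 7 so that |u − 7| < 7 forces u > 0, and then √u + √7 > √7.
Hence |√u − √7| < |u − 7|/√7, which is < eps once |u − 7| < √7·eps.
Take delta = min(7, √7·eps). If 0 < |u − 7| < delta then u > 0 and |√u − √7| < |u − 7|/√7 < eps.

delta = min(7, √7·eps)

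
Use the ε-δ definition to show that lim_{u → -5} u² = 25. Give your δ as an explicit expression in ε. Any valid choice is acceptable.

δ = min(1, ε/11)

Let ε > 0. We seek δ > 0 with 0 < |u + 5| < δ ⇒ |u² − 25| < ε.
Factor: u² − 25 = (u + 5)(u - 5), so |u² − 25| = |u + 5|·|u - 5|.
Impose δ ≤ 1 so that |u| < 6; then |u - 5| ≤ 11.
Hence |u² − 25| ≤ 11|u + 5|, which is < ε once |u + 5| < ε/11.
Take δ = min(1, ε/11). If 0 < |u + 5| < δ then both bounds hold and |u² − 25| ≤ 11|u + 5| < 11·(ε/11) = ε.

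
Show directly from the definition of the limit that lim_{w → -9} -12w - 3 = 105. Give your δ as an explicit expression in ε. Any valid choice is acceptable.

δ = ε/12

Let ε > 0 be given. We need δ > 0 so that 0 < |w + 9| < δ implies |(-12w - 3) − 105| < ε.
Since (-12w - 3) − 105 = -12(w + 9), we have |(-12w - 3) − 105| = 12|w + 9|.
Thus it suffices that |w + 9| < ε/12.
Take δ = ε/12. If 0 < |w + 9| < δ then |(-12w - 3) − 105| = 12|w + 9| < 12·(ε/12) = ε.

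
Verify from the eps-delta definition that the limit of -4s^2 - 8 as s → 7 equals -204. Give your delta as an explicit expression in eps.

delta = min(1, eps/60)

Fix eps > 0. We want delta > 0 such that 0 < |s − 7| < delta implies |(-4s^2 - 8) + 204| < eps.
(-4s^2 - 8) + 204 = -4s^2 + 196 = (s − 7)(-4s - 28).
So |(-4s^2 - 8) + 204| = |s − 7|·|-4s - 28|.
Assume first that |s − 7| < 1, so |s| < 8. Then |-4s - 28| ≤ 4·8 + 28 = 60.
Hence |(-4s^2 - 8) + 204| ≤ 60|s − 7| < eps provided |s − 7| < eps/60.
Choosing delta = min(1, eps/60) ensures both conditions, hence |(-4s^2 - 8) + 204| < eps.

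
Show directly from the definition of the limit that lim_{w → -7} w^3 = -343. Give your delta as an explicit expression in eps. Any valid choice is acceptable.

Let eps > 0. We seek delta > 0 with 0 < |w + 7| < delta ⇒ |w^3 + 343| < eps.
Factor: w^3 + 343 = (w + 7)(w^2 - 7w + 49), so |w^3 + 343| = |w + 7|·|w^2 - 7w + 49|.
Restrict delta ≤ 1. Then |w + 7| < 1 gives |w| < 8, so by the triangle inequality |w^2 - 7w + 49| ≤ 8^2 + 7·8 + 49 = 169.
Hence |w^3 + 343| ≤ 169|w + 7|, which is < eps once |w + 7| < eps/169.
Take delta = min(1, eps/169). If 0 < |w + 7| < delta then both bounds hold and |w^3 + 343| ≤ 169|w + 7| < 169·(eps/169) = eps.

delta = min(1, eps/169)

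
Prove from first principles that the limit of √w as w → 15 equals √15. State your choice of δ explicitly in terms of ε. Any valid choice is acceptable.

Let ε > 0. We want δ > 0 such that 0 < |w − 15| < δ implies |√w − √15| < ε.
Multiplying by the conjugate, |√w − √15| = |w − 15|/(√w + √15).
Restrict δ ≤ 15 so that |w − 15| < 15 forces w > 0, and then √w + √15 > √15.
Hence |√w − √15| < |w − 15|/√15, which is < ε once |w − 15| < √15·ε.
Take δ = min(15, √15·ε). If 0 < |w − 15| < δ then w > 0 and |√w − √15| < |w − 15|/√15 < ε.

δ = min(15, √15·ε)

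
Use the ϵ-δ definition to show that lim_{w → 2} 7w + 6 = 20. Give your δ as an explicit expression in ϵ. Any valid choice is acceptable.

δ = ϵ/7

Let ϵ > 0. We need δ > 0 so that 0 < |w − 2| < δ implies |(7w + 6) − 20| < ϵ.
|(7w + 6) − 20| = |7w - 14| = 7|w − 2|.
So 7|w − 2| < ϵ exactly when |w − 2| < ϵ/7.
Choosing δ = ϵ/7 gives |(7w + 6) − 20| = 7|w − 2| < ϵ whenever |w − 2| < δ.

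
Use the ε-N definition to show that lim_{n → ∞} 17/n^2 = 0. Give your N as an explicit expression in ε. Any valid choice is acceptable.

N = (17/ε)^{1/2}

Suppose ε > 0. For n ≥ 1, |17/n^2 − 0| = 17/n^2.
17/n^2 < ε ⇔ n^2 > 17/ε ⇔ n > (17/ε)^{1/2}.
Take N = (17/ε)^{1/2}. Then n > N implies 17/n^2 < ε.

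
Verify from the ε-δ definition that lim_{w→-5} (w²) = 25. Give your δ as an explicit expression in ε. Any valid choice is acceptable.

δ = min(1, ε/11)

Fix ε > 0. We seek δ > 0 with 0 < |w + 5| < δ ⇒ |w² − 25| < ε.
Factor: w² − 25 = (w + 5)(w - 5), so |w² − 25| = |w + 5|·|w - 5|.
Impose δ ≤ 1 so that |w| < 6; then |w - 5| ≤ 11.
Hence |w² − 25| ≤ 11|w + 5|, which is < ε once |w + 5| < ε/11.
Take δ = min(1, ε/11). If 0 < |w + 5| < δ then both bounds hold and |w² − 25| ≤ 11|w + 5| < 11·(ε/11) = ε.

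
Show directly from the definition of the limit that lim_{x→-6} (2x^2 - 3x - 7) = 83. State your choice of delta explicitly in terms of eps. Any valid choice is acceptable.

Let eps > 0 be given. We want delta > 0 such that 0 < |x + 6| < delta implies |(2x^2 - 3x - 7) − 83| < eps.
(2x^2 - 3x - 7) − 83 = 2x^2 - 3x - 90 = (x + 6)(2x - 15).
So |(2x^2 - 3x - 7) − 83| = |x + 6|·|2x - 15|.
Assume first that |x + 6| < 1, so |x| < 7. Then |2x - 15| ≤ 2·7 + 15 = 29.
Hence |(2x^2 - 3x - 7) − 83| ≤ 29|x + 6| < eps provided |x + 6| < eps/29.
Choosing delta = min(1, eps/29) ensures both conditions, hence |(2x^2 - 3x - 7) − 83| < eps.

delta = min(1, eps/29)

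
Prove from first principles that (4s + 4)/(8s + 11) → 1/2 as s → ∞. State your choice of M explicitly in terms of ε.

Let ε > 0 be given. We seek M > 0 such that s > M implies |(4s + 4)/(8s + 11) − (1/2)| < ε.
(4s + 4)/(8s + 11) − (1/2) = (8(4s + 4) − 4(8s + 11)) / (8(8s + 11)) = -12/(8(8s + 11)).
For s > 0 we have 8s + 11 > 8s, so |(4s + 4)/(8s + 11) − (1/2)| = 12/(8(8s + 11)) < 12/(8·8s) = (3/16)/s.
Thus |(4s + 4)/(8s + 11) − (1/2)| < ε whenever s > (3/16)/ε.
Take M = (3/16)/ε. If s > M then |(4s + 4)/(8s + 11) − (1/2)| < (3/16)/s < ε.

M = (3/16)/ε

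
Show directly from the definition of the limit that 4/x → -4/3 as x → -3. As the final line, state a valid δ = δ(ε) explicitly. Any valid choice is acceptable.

Fix ε > 0. We seek δ > 0 such that 0 < |x + 3| < δ implies |4/x + 4/3| < ε.
|4/x + 4/3| = 4·|-3 − x|/(3·|x|) = 4|x + 3|/(3|x|).
Require δ ≤ 3/2 so that |x| > 3 − 3/2 = 3/2, hence 3|x| > 9/2.
Then |4/x + 4/3| < 4|x + 3|/(9/2), which is < ε when |x + 3| < (9/8)ε.
Take δ = min(3/2, (9/8)ε). Then 0 < |x + 3| < δ gives both |x + 3| < 3/2 and |x + 3| < (9/8)ε, so |4/x + 4/3| < ε.

δ = min(3/2, (9/8)ε)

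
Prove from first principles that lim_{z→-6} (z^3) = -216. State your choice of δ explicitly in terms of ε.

δ = min(1, ε/127)

Let ε > 0. We seek δ > 0 with 0 < |z + 6| < δ ⇒ |z^3 + 216| < ε.
Factor: z^3 + 216 = (z + 6)(z^2 - 6z + 36), so |z^3 + 216| = |z + 6|·|z^2 - 6z + 36|.
Restrict δ ≤ 1. Then |z + 6| < 1 gives |z| < 7, so by the triangle inequality |z^2 - 6z + 36| ≤ 7^2 + 6·7 + 36 = 127.
Hence |z^3 + 216| ≤ 127|z + 6|, which is < ε once |z + 6| < ε/127.
Take δ = min(1, ε/127). If 0 < |z + 6| < δ then both bounds hold and |z^3 + 216| ≤ 127|z + 6| < 127·(ε/127) = ε.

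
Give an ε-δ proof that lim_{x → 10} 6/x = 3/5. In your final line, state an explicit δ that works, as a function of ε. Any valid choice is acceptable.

δ = min(5, (25/3)ε)

Fix ε > 0. We seek δ > 0 such that 0 < |x − 10| < δ implies |6/x − (3/5)| < ε.
|6/x − (3/5)| = 6·|10 − x|/(10·|x|) = 6|x − 10|/(10|x|).
Restrict δ ≤ 5. Then |x − 10| < 5 gives |x| > 5, so 10|x| > 50.
Then |6/x − (3/5)| < 6|x − 10|/50, which is < ε when |x − 10| < (25/3)ε.
Take δ = min(5, (25/3)ε). Then 0 < |x − 10| < δ gives both |x − 10| < 5 and |x − 10| < (25/3)ε, so |6/x − (3/5)| < ε.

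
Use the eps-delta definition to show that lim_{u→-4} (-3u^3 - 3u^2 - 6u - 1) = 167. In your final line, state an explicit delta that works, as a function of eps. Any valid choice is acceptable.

delta = min(1, eps/162)

Let eps > 0 be given. We want delta > 0 such that 0 < |u + 4| < delta implies |(-3u^3 - 3u^2 - 6u - 1) − 167| < eps.
(-3u^3 - 3u^2 - 6u - 1) − 167 = -3u^3 - 3u^2 - 6u - 168 = (u + 4)(-3u^2 + 9u - 42).
So |(-3u^3 - 3u^2 - 6u - 1) − 167| = |u + 4|·|-3u^2 + 9u - 42|.
Assume first that |u + 4| < 1, so |u| < 5. Then |-3u^2 + 9u - 42| ≤ 3·5^2 + 9·5 + 42 = 162.
Hence |(-3u^3 - 3u^2 - 6u - 1) − 167| ≤ 162|u + 4| < eps provided |u + 4| < eps/162.
Take delta = min(1, eps/162). Then 0 < |u + 4| < delta gives both |u + 4| < 1 and |u + 4| < eps/162, so |(-3u^3 - 3u^2 - 6u - 1) − 167| < eps.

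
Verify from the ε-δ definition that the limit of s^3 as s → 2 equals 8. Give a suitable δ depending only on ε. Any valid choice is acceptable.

Fix ε > 0. We seek δ > 0 with 0 < |s − 2| < δ ⇒ |s^3 − 8| < ε.
Factor: s^3 − 8 = (s − 2)(s^2 + 2s + 4), so |s^3 − 8| = |s − 2|·|s^2 + 2s + 4|.
Restrict δ ≤ 1. Then |s − 2| < 1 gives |s| < 3, so by the triangle inequality |s^2 + 2s + 4| ≤ 3^2 + 2·3 + 4 = 19.
Hence |s^3 − 8| ≤ 19|s − 2|, which is < ε once |s − 2| < ε/19.
Take δ = min(1, ε/19). If 0 < |s − 2| < δ then both bounds hold and |s^3 − 8| ≤ 19|s − 2| < 19·(ε/19) = ε.

δ = min(1, ε/19)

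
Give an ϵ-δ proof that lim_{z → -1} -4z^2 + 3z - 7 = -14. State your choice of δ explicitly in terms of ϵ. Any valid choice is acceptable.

δ = min(1, ϵ/15)

Suppose ϵ > 0. We want δ > 0 such that 0 < |z + 1| < δ implies |(-4z^2 + 3z - 7) + 14| < ϵ.
(-4z^2 + 3z - 7) + 14 = -4z^2 + 3z + 7 = (z + 1)(-4z + 7).
So |(-4z^2 + 3z - 7) + 14| = |z + 1|·|-4z + 7|.
Assume first that |z + 1| < 1, so |z| < 2. Then |-4z + 7| ≤ 4·2 + 7 = 15.
Hence |(-4z^2 + 3z - 7) + 14| ≤ 15|z + 1| < ϵ provided |z + 1| < ϵ/15.
Take δ = min(1, ϵ/15). Then 0 < |z + 1| < δ gives both |z + 1| < 1 and |z + 1| < ϵ/15, so |(-4z^2 + 3z - 7) + 14| < ϵ.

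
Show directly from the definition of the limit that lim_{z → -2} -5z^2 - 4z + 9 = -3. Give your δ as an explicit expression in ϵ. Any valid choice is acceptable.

Suppose ϵ > 0. We want δ > 0 such that 0 < |z + 2| < δ implies |(-5z^2 - 4z + 9) + 3| < ϵ.
(-5z^2 - 4z + 9) + 3 = -5z^2 - 4z + 12 = (z + 2)(-5z + 6).
So |(-5z^2 - 4z + 9) + 3| = |z + 2|·|-5z + 6|.
Require δ ≤ 1. Then |z + 2| < 1 gives |z| < 3, and by the triangle inequality |-5z + 6| ≤ 5·3 + 6 = 21.
Hence |(-5z^2 - 4z + 9) + 3| ≤ 21|z + 2| < ϵ provided |z + 2| < ϵ/21.
Take δ = min(1, ϵ/21). Then 0 < |z + 2| < δ gives both |z + 2| < 1 and |z + 2| < ϵ/21, so |(-5z^2 - 4z + 9) + 3| < ϵ.

δ = min(1, ϵ/21)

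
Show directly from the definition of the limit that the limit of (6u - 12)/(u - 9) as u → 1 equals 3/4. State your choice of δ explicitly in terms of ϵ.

δ = min(4, (16/21)ϵ)

Fix ϵ > 0. We want δ > 0 with 0 < |u − 1| < δ ⇒ |(6u - 12)/(u - 9) − (3/4)| < ϵ.
Combining over a common denominator, (6u - 12)/(u - 9) − (3/4) = [(6u - 12)·(-8) − (-6)·(u - 9)] / [(-8)·(u - 9)] = -42(u − 1) / ((-8)(u - 9)).
So |(6u - 12)/(u - 9) − (3/4)| = 42|u − 1| / (8·|u − 9|).
Restrict δ ≤ 4. Then |u − 1| < 4 gives |u − 9| = |(u − 1) + (-8)| ≥ 8 − 4 = 4.
Hence |(6u - 12)/(u - 9) − (3/4)| < 42|u − 1|/(8·4) = (21/16)|u − 1|, which is < ϵ once |u − 1| < (16/21)ϵ.
Take δ = min(4, (16/21)ϵ). Then 0 < |u − 1| < δ forces both bounds, so |(6u - 12)/(u - 9) − (3/4)| < ϵ.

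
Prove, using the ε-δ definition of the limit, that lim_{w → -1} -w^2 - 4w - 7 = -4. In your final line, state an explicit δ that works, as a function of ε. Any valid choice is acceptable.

δ = min(2, ε/6)

Let ε > 0. We want δ > 0 such that 0 < |w + 1| < δ implies |(-w^2 - 4w - 7) + 4| < ε.
(-w^2 - 4w - 7) + 4 = -w^2 - 4w - 3 = (w + 1)(-w - 3).
So |(-w^2 - 4w - 7) + 4| = |w + 1|·|-w - 3|.
Assume first that |w + 1| < 2, so |w| < 3. Then |-w - 3| ≤ 3 + 3 = 6.
Hence |(-w^2 - 4w - 7) + 4| ≤ 6|w + 1| < ε provided |w + 1| < ε/6.
Take δ = min(2, ε/6). Then 0 < |w + 1| < δ gives both |w + 1| < 2 and |w + 1| < ε/6, so |(-w^2 - 4w - 7) + 4| < ε.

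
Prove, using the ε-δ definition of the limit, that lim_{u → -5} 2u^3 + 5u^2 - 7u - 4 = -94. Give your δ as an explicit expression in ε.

δ = min(2, ε/151)

Fix ε > 0. We want δ > 0 such that 0 < |u + 5| < δ implies |(2u^3 + 5u^2 - 7u - 4) + 94| < ε.
(2u^3 + 5u^2 - 7u - 4) + 94 = 2u^3 + 5u^2 - 7u + 90 = (u + 5)(2u^2 - 5u + 18).
So |(2u^3 + 5u^2 - 7u - 4) + 94| = |u + 5|·|2u^2 - 5u + 18|.
Require δ ≤ 2. Then |u + 5| < 2 gives |u| < 7, and by the triangle inequality |2u^2 - 5u + 18| ≤ 2·7^2 + 5·7 + 18 = 151.
Hence |(2u^3 + 5u^2 - 7u - 4) + 94| ≤ 151|u + 5| < ε provided |u + 5| < ε/151.
Take δ = min(2, ε/151). Then 0 < |u + 5| < δ gives both |u + 5| < 2 and |u + 5| < ε/151, so |(2u^3 + 5u^2 - 7u - 4) + 94| < ε.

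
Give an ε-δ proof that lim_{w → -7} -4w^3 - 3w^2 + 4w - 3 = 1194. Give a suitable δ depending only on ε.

Let ε > 0. We want δ > 0 such that 0 < |w + 7| < δ implies |(-4w^3 - 3w^2 + 4w - 3) − 1194| < ε.
(-4w^3 - 3w^2 + 4w - 3) − 1194 = -4w^3 - 3w^2 + 4w - 1197 = (w + 7)(-4w^2 + 25w - 171).
So |(-4w^3 - 3w^2 + 4w - 3) − 1194| = |w + 7|·|-4w^2 + 25w - 171|.
Assume first that |w + 7| < 2, so |w| < 9. Then |-4w^2 + 25w - 171| ≤ 4·9^2 + 25·9 + 171 = 720.
Hence |(-4w^3 - 3w^2 + 4w - 3) − 1194| ≤ 720|w + 7| < ε provided |w + 7| < ε/720.
Take δ = min(2, ε/720). Then 0 < |w + 7| < δ gives both |w + 7| < 2 and |w + 7| < ε/720, so |(-4w^3 - 3w^2 + 4w - 3) − 1194| < ε.

δ = min(2, ε/720)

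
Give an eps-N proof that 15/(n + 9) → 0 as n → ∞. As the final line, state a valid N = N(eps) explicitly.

Fix eps > 0. For n ≥ 1, |15/(n + 9) − 0| = 15/(n + 9) ≤ 15/n.
We need 15/n < eps, i.e. n > 15/eps.
Take N = 15/eps. If n > N then |15/(n + 9)| ≤ 15/n < eps.

N = 15/eps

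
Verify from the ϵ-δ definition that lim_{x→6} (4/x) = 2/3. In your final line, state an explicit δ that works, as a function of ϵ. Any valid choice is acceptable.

Suppose ϵ > 0. We seek δ > 0 such that 0 < |x − 6| < δ implies |4/x − (2/3)| < ϵ.
|4/x − (2/3)| = 4·|6 − x|/(6·|x|) = 4|x − 6|/(6|x|).
Require δ ≤ 3 so that |x| > 6 − 3 = 3, hence 6|x| > 18.
Then |4/x − (2/3)| < 4|x − 6|/18, which is < ϵ when |x − 6| < (9/2)ϵ.
Take δ = min(3, (9/2)ϵ). Then 0 < |x − 6| < δ gives both |x − 6| < 3 and |x − 6| < (9/2)ϵ, so |4/x − (2/3)| < ϵ.

δ = min(3, (9/2)ϵ)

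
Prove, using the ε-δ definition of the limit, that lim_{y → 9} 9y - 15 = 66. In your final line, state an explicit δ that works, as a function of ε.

Suppose ε > 0. We need δ > 0 so that 0 < |y − 9| < δ implies |(9y - 15) − 66| < ε.
Since (9y - 15) − 66 = 9(y − 9), we have |(9y - 15) − 66| = 9|y − 9|.
So 9|y − 9| < ε exactly when |y − 9| < ε/9.
Take δ = ε/9. If 0 < |y − 9| < δ then |(9y - 15) − 66| = 9|y − 9| < 9·(ε/9) = ε.

δ = ε/9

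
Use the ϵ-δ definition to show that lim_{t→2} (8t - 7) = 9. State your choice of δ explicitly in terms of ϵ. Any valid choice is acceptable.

Let ϵ > 0 be given. We need δ > 0 so that 0 < |t − 2| < δ implies |(8t - 7) − 9| < ϵ.
|(8t - 7) − 9| = |8t - 16| = 8|t − 2|.
So 8|t − 2| < ϵ exactly when |t − 2| < ϵ/8.
Take δ = ϵ/8. If 0 < |t − 2| < δ then |(8t - 7) − 9| = 8|t − 2| < 8·(ϵ/8) = ϵ.

δ = ϵ/8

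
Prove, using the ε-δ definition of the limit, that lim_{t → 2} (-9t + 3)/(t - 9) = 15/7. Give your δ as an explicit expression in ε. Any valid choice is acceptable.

Let ε > 0 be given. We want δ > 0 with 0 < |t − 2| < δ ⇒ |(-9t + 3)/(t - 9) − (15/7)| < ε.
Combining over a common denominator, (-9t + 3)/(t - 9) − (15/7) = [(-9t + 3)·(-7) − (-15)·(t - 9)] / [(-7)·(t - 9)] = 78(t − 2) / ((-7)(t - 9)).
So |(-9t + 3)/(t - 9) − (15/7)| = 78|t − 2| / (7·|t − 9|).
Restrict δ ≤ 7/2. Then |t − 2| < 7/2 gives |t − 9| = |(t − 2) + (-7)| ≥ 7 − 7/2 = 7/2.
Hence |(-9t + 3)/(t - 9) − (15/7)| < 78|t − 2|/(7·(7/2)) = (156/49)|t − 2|, which is < ε once |t − 2| < (49/156)ε.
Take δ = min(7/2, (49/156)ε). Then 0 < |t − 2| < δ forces both bounds, so |(-9t + 3)/(t - 9) − (15/7)| < ε.

δ = min(7/2, (49/156)ε)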